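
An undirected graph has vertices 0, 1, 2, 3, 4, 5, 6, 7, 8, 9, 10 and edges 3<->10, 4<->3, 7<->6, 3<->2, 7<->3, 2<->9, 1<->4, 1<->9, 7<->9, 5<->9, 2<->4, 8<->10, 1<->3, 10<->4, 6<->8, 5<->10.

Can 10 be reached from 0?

No

0 has no edges, so nothing is reachable from it.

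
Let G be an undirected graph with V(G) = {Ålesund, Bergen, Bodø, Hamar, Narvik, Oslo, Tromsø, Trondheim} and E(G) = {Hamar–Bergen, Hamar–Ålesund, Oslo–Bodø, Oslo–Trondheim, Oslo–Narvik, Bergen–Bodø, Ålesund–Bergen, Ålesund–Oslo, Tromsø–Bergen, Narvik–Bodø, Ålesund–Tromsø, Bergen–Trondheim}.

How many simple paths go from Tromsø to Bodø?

Tromsø–Ålesund–Bergen–Bodø
Tromsø–Ålesund–Bergen–Trondheim–Oslo–Bodø
Tromsø–Ålesund–Bergen–Trondheim–Oslo–Narvik–Bodø
Tromsø–Ålesund–Hamar–Bergen–Bodø
Tromsø–Ålesund–Hamar–Bergen–Trondheim–Oslo–Bodø
Tromsø–Ålesund–Hamar–Bergen–Trondheim–Oslo–Narvik–Bodø
Tromsø–Ålesund–Oslo–Bodø
Tromsø–Ålesund–Oslo–Narvik–Bodø
... and 8 more.

16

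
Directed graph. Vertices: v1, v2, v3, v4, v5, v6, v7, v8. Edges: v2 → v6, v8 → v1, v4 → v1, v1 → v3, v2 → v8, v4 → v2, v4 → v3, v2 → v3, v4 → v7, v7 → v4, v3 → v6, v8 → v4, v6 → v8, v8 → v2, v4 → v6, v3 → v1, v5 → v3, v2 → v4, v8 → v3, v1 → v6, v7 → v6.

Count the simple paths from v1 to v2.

4

v1→v3→v6→v8→v2
v1→v3→v6→v8→v4→v2
v1→v6→v8→v2
v1→v6→v8→v4→v2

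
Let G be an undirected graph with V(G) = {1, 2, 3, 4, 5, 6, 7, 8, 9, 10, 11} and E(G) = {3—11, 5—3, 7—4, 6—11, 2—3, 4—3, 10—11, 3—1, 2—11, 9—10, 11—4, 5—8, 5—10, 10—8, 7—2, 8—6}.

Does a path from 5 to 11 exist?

Explore from 5.
Distance 1: reach 3, 8, 10.
Distance 2: reach 1, 2, 4, 6, 9, 11.
Found 11.

Yes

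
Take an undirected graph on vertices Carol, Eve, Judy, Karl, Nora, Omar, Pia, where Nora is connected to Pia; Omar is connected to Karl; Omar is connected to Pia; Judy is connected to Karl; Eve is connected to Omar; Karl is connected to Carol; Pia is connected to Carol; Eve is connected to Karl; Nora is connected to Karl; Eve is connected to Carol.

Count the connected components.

From Carol: component {Carol, Eve, Judy, Karl, Nora, Omar, Pia}.
That's 1 component.

1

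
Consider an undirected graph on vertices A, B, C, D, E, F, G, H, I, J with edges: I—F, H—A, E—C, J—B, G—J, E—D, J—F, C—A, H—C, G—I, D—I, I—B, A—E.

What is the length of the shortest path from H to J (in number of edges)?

Distance 0: H.
Distance 1: A, C.
Distance 2: E.
Distance 3: D.
Distance 4: I.
Distance 5: B, F, G.
Distance 6: J — contains J.

6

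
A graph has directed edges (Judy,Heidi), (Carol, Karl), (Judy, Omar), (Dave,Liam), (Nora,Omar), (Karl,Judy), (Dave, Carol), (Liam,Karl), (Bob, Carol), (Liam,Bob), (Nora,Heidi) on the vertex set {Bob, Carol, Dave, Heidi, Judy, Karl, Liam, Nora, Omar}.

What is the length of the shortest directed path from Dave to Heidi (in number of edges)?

4

Distance 0: Dave.
Distance 1: Carol, Liam.
Distance 2: Bob, Karl.
Distance 3: Judy.
Distance 4: Heidi, Omar — contains Heidi.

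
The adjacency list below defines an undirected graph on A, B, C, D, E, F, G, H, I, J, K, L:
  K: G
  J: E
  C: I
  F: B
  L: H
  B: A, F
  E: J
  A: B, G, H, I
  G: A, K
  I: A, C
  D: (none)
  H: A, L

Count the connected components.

From A: component {A, B, C, F, G, H, I, K, L}.
From D: component {D}.
From E: component {E, J}.
That's 3 components.

3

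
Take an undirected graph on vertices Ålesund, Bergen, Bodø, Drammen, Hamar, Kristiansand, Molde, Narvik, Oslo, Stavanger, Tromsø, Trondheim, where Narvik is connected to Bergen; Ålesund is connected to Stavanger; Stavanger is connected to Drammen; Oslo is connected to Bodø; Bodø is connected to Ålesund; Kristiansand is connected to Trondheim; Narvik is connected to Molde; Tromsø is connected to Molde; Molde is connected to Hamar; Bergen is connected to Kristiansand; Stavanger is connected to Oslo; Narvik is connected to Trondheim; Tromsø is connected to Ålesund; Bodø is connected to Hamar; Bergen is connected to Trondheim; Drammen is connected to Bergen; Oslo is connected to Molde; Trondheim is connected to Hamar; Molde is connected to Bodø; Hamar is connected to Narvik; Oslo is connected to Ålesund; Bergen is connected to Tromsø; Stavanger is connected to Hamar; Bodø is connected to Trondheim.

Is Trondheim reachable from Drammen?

Explore from Drammen.
Distance 1: reach Bergen, Stavanger.
Distance 2: reach Ålesund, Hamar, Kristiansand, Narvik, Oslo, Tromsø, Trondheim.
Found Trondheim.

Yes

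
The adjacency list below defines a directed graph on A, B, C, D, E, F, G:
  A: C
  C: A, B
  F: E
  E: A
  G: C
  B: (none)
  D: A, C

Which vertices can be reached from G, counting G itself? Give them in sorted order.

Start at G.
Its neighbours: C.
Then their neighbours: A, B.
Nothing further is reachable.

A, B, C, G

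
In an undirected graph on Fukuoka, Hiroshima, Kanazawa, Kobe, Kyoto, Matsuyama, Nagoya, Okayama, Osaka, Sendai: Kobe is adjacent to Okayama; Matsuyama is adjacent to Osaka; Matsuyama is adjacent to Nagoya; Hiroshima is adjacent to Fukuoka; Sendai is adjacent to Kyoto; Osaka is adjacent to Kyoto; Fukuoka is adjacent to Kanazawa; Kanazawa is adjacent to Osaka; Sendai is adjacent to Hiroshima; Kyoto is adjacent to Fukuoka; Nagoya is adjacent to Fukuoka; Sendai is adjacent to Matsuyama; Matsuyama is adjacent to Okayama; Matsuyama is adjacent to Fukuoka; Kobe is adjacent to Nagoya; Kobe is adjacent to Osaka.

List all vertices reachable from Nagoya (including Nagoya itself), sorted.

Fukuoka, Hiroshima, Kanazawa, Kobe, Kyoto, Matsuyama, Nagoya, Okayama, Osaka, Sendai

Start at Nagoya.
Its neighbours: Fukuoka, Kobe, Matsuyama.
Then their neighbours: Hiroshima, Kanazawa, Kyoto, Okayama, Osaka, Sendai.
Every vertex is now reached.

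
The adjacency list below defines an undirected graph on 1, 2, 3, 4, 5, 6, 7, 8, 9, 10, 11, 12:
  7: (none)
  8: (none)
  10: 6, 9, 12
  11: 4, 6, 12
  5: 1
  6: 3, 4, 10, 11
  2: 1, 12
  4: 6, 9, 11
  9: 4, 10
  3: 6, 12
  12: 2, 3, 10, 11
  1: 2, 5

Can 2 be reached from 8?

8 has no edges, so nothing is reachable from it.

No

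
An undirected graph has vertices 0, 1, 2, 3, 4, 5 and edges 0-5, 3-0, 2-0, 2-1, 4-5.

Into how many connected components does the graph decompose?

1

From 0: component {0, 1, 2, 3, 4, 5}.
That's 1 component.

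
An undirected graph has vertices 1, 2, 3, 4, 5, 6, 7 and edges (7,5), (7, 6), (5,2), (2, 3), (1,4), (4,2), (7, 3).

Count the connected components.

1

From 1: component {1, 2, 3, 4, 5, 6, 7}.
That's 1 component.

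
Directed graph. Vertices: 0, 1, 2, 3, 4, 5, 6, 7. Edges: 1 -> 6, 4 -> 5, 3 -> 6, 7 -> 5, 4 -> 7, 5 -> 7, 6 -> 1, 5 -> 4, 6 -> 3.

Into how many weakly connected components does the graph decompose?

From 0: component {0}.
From 1: component {1, 3, 6}.
From 2: component {2}.
From 4: component {4, 5, 7}.
That's 4 components.

4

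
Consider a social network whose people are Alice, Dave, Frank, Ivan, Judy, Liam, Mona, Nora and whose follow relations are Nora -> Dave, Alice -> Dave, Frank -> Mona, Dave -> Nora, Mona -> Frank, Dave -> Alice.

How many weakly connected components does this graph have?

5

From Alice: component {Alice, Dave, Nora}.
From Frank: component {Frank, Mona}.
From Ivan: component {Ivan}.
From Judy: component {Judy}.
From Liam: component {Liam}.
That's 5 components.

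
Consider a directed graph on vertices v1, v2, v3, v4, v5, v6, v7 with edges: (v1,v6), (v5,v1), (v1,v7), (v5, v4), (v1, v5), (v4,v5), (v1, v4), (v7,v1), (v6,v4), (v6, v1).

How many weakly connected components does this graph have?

3

From v1: component {v1, v4, v5, v6, v7}.
From v2: component {v2}.
From v3: component {v3}.
That's 3 components.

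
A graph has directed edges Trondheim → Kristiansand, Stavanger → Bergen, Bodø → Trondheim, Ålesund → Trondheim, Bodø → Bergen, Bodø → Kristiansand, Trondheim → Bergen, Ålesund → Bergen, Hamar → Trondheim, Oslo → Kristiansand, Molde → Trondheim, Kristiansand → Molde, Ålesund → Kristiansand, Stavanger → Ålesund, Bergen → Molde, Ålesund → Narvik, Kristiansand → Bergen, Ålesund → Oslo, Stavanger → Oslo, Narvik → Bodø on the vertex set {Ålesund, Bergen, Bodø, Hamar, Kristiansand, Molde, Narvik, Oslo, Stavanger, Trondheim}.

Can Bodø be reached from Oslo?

Explore from Oslo.
Distance 1: reach Kristiansand.
Distance 2: reach Bergen, Molde.
Distance 3: reach Trondheim.
The search from Oslo is exhausted; no directed path reaches Bodø.

No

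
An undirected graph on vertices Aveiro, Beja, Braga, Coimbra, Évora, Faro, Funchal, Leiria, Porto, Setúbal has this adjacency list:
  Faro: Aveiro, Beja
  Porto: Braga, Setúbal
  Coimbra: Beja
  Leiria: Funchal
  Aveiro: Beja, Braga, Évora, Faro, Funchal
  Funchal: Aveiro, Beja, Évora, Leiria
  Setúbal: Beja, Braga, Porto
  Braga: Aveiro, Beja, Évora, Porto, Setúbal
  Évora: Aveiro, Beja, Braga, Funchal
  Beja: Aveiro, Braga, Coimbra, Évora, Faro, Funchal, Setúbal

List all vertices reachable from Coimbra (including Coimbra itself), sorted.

Start at Coimbra.
Its neighbours: Beja.
Then their neighbours: Aveiro, Braga, Évora, Faro, Funchal, Setúbal.
Then next layer: Leiria, Porto.
Every vertex is now reached.

Aveiro, Beja, Braga, Coimbra, Évora, Faro, Funchal, Leiria, Porto, Setúbal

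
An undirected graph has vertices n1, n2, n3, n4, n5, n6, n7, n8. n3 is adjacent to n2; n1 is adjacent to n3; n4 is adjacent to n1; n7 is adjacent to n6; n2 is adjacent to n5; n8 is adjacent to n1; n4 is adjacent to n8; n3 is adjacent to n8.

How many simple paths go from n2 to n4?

4

n2–n3–n1–n4
n2–n3–n1–n8–n4
n2–n3–n8–n1–n4
n2–n3–n8–n4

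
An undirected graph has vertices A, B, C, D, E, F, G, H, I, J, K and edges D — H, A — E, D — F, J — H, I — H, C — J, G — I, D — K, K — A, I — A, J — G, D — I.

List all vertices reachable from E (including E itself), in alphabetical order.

Start at E.
Its neighbours: A.
Then their neighbours: I, K.
Then next layer: D, G, H.
Then next layer: F, J.
Then next layer: C.
Nothing further is reachable.

A, C, D, E, F, G, H, I, J, K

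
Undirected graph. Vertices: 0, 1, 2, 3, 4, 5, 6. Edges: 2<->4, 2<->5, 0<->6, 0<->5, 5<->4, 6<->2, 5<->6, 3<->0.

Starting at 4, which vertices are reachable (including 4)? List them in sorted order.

0, 2, 3, 4, 5, 6

Start at 4.
Its neighbours: 2, 5.
Then their neighbours: 0, 6.
Then next layer: 3.
Nothing further is reachable.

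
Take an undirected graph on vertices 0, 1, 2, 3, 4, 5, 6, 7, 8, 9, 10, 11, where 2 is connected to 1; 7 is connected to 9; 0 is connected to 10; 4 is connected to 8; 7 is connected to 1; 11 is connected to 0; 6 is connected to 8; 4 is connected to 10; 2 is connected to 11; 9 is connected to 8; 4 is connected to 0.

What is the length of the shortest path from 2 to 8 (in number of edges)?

4

Distance 0: 2.
Distance 1: 1, 11.
Distance 2: 0, 7.
Distance 3: 4, 9, 10.
Distance 4: 8 — contains 8.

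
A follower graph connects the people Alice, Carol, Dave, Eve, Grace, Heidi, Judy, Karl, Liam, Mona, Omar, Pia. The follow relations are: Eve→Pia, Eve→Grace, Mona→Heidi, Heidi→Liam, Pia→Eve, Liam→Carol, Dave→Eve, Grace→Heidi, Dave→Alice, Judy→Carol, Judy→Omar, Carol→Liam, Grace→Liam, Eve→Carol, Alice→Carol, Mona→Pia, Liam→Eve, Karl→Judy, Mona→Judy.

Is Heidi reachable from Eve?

Yes

Explore from Eve.
Distance 1: reach Carol, Grace, Pia.
Distance 2: reach Heidi, Liam.
Found Heidi.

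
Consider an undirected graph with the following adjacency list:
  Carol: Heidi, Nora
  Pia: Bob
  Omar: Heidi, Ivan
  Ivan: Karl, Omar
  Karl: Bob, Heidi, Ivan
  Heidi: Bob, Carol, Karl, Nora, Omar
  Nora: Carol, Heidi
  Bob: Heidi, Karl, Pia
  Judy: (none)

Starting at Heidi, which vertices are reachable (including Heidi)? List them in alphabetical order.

Bob, Carol, Heidi, Ivan, Karl, Nora, Omar, Pia

Start at Heidi.
Its neighbours: Bob, Carol, Karl, Nora, Omar.
Then their neighbours: Ivan, Pia.
Nothing further is reachable.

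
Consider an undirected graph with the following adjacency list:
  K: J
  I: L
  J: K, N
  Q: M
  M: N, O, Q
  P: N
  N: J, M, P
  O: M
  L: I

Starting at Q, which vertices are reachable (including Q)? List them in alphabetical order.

J, K, M, N, O, P, Q

Start at Q.
Its neighbours: M.
Then their neighbours: N, O.
Then next layer: J, P.
Then next layer: K.
Nothing further is reachable.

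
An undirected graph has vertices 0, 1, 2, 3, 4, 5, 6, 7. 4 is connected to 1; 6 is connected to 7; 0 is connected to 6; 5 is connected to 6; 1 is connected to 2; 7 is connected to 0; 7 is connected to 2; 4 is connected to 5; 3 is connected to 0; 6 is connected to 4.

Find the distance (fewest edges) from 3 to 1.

Distance 0: 3.
Distance 1: 0.
Distance 2: 6, 7.
Distance 3: 2, 4, 5.
Distance 4: 1 — contains 1.

4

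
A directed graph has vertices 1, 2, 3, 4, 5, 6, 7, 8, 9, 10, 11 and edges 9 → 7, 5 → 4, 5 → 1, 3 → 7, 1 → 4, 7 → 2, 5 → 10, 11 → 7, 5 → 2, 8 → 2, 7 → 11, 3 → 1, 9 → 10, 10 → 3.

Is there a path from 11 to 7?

Explore from 11.
Distance 1: reach 7.
Found 7.

Yes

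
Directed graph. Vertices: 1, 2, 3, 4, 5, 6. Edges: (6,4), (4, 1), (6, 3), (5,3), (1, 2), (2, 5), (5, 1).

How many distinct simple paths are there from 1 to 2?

1

1→2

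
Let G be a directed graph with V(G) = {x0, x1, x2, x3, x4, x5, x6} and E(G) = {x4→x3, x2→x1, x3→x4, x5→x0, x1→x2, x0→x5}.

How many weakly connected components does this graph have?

From x0: component {x0, x5}.
From x1: component {x1, x2}.
From x3: component {x3, x4}.
From x6: component {x6}.
That's 4 components.

4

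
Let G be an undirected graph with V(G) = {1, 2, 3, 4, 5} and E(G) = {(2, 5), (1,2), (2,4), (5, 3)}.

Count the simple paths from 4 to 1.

1

4–2–1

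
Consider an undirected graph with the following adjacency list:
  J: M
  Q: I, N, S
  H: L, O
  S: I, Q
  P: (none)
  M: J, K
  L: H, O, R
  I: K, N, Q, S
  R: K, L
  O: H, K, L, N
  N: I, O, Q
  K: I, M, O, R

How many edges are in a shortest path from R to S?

Distance 0: R.
Distance 1: K, L.
Distance 2: H, I, M, O.
Distance 3: J, N, Q, S — contains S.

3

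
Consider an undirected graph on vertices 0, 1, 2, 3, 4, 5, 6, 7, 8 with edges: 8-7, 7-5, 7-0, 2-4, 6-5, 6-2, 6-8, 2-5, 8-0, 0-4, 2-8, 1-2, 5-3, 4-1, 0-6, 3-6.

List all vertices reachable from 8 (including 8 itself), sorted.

0, 1, 2, 3, 4, 5, 6, 7, 8

Start at 8.
Its neighbours: 0, 2, 6, 7.
Then their neighbours: 1, 3, 4, 5.
Every vertex is now reached.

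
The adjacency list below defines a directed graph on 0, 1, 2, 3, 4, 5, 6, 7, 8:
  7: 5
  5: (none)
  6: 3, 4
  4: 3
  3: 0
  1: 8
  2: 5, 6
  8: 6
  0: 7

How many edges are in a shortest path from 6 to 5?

4

Distance 0: 6.
Distance 1: 3, 4.
Distance 2: 0.
Distance 3: 7.
Distance 4: 5 — contains 5.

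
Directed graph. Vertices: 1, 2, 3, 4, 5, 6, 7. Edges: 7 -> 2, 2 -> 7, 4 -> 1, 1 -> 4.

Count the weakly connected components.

5

From 1: component {1, 4}.
From 2: component {2, 7}.
From 3: component {3}.
From 5: component {5}.
From 6: component {6}.
That's 5 components.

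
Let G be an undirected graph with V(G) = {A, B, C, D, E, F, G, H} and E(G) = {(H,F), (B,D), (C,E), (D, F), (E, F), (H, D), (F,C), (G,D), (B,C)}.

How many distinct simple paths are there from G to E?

G–D–B–C–E
G–D–B–C–F–E
G–D–F–C–E
G–D–F–E
G–D–H–F–C–E
G–D–H–F–E

6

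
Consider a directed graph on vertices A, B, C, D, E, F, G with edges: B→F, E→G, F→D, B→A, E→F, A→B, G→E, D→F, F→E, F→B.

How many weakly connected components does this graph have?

2

From A: component {A, B, D, E, F, G}.
From C: component {C}.
That's 2 components.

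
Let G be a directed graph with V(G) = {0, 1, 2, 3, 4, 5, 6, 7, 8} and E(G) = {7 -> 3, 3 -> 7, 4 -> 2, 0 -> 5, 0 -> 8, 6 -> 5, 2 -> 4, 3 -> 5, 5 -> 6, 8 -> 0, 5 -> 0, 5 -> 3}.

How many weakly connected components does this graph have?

From 0: component {0, 3, 5, 6, 7, 8}.
From 1: component {1}.
From 2: component {2, 4}.
That's 3 components.

3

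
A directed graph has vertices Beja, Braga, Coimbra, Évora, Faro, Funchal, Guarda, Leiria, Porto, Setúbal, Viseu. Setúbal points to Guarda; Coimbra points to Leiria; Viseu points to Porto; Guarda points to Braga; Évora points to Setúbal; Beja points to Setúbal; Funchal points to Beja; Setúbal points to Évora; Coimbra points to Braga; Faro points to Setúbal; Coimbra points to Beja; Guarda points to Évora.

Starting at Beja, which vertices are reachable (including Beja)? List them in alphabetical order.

Start at Beja.
Its neighbours: Setúbal.
Then their neighbours: Évora, Guarda.
Then next layer: Braga.
Nothing further is reachable.

Beja, Braga, Évora, Guarda, Setúbal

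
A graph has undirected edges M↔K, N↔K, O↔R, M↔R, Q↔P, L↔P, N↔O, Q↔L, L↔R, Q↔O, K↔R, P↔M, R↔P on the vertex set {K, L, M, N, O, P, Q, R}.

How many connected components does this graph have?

From K: component {K, L, M, N, O, P, Q, R}.
That's 1 component.

1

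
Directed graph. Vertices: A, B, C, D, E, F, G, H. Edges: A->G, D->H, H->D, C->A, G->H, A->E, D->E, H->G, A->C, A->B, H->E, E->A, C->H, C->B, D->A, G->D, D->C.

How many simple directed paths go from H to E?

7

H→D→A→E
H→D→C→A→E
H→D→E
H→E
H→G→D→A→E
H→G→D→C→A→E
H→G→D→E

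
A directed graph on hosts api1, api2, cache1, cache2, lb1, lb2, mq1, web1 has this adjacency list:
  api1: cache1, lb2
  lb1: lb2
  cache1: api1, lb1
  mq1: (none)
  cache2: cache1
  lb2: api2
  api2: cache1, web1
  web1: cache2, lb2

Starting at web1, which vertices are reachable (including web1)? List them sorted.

api1, api2, cache1, cache2, lb1, lb2, web1

Start at web1.
Its neighbours: cache2, lb2.
Then their neighbours: api2, cache1.
Then next layer: api1, lb1.
Nothing further is reachable.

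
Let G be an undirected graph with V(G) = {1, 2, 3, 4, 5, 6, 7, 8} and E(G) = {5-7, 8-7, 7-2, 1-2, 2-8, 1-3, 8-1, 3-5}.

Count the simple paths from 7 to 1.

7–2–1
7–2–8–1
7–5–3–1
7–8–1
7–8–2–1

5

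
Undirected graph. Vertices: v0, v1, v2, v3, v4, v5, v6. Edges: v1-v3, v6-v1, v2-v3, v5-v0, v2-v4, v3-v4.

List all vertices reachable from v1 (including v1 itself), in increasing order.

v1, v2, v3, v4, v6

Start at v1.
Its neighbours: v3, v6.
Then their neighbours: v2, v4.
Nothing further is reachable.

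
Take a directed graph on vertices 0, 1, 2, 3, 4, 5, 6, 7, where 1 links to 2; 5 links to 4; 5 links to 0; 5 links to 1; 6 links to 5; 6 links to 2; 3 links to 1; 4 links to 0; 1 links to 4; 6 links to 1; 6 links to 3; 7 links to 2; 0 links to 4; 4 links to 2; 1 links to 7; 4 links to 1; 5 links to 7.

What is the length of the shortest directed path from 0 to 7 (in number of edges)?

Distance 0: 0.
Distance 1: 4.
Distance 2: 1, 2.
Distance 3: 7 — contains 7.

3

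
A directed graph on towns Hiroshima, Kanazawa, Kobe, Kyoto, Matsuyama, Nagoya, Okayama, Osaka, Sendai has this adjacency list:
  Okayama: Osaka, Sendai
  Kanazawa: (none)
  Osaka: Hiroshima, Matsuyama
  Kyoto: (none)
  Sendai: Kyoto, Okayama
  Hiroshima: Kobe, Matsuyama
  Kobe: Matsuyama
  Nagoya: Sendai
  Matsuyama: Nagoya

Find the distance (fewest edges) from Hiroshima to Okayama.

Distance 0: Hiroshima.
Distance 1: Kobe, Matsuyama.
Distance 2: Nagoya.
Distance 3: Sendai.
Distance 4: Kyoto, Okayama — contains Okayama.

4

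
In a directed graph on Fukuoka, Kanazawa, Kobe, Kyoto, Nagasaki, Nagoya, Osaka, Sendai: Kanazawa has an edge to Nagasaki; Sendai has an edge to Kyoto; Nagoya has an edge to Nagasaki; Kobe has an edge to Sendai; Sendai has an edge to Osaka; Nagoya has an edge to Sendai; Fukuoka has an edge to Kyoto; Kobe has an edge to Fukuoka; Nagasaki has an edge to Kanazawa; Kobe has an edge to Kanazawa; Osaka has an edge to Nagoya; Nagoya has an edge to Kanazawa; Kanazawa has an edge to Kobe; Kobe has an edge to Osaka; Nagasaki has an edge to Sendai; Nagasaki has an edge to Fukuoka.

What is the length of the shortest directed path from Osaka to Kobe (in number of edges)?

3

Distance 0: Osaka.
Distance 1: Nagoya.
Distance 2: Kanazawa, Nagasaki, Sendai.
Distance 3: Fukuoka, Kobe, Kyoto — contains Kobe.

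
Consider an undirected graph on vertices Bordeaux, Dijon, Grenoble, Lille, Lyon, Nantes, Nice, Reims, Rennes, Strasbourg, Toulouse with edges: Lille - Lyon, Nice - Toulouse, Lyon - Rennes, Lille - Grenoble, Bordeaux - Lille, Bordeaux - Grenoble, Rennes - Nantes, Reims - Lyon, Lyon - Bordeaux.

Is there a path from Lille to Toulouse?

Explore from Lille.
Distance 1: reach Bordeaux, Grenoble, Lyon.
Distance 2: reach Reims, Rennes.
Distance 3: reach Nantes.
The search is exhausted without reaching Toulouse; it lies in a different component.

No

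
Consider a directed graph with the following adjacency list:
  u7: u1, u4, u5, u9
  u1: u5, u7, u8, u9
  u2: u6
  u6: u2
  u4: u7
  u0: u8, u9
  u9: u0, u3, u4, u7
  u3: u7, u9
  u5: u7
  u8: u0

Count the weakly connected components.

2

From u0: component {u0, u1, u3, u4, u5, u7, u8, u9}.
From u2: component {u2, u6}.
That's 2 components.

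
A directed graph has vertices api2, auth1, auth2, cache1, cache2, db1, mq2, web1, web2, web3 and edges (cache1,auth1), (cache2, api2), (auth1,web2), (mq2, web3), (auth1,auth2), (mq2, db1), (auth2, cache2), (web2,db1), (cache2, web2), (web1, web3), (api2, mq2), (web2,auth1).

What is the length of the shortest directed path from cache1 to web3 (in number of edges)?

Distance 0: cache1.
Distance 1: auth1.
Distance 2: auth2, web2.
Distance 3: cache2, db1.
Distance 4: api2.
Distance 5: mq2.
Distance 6: web3 — contains web3.

6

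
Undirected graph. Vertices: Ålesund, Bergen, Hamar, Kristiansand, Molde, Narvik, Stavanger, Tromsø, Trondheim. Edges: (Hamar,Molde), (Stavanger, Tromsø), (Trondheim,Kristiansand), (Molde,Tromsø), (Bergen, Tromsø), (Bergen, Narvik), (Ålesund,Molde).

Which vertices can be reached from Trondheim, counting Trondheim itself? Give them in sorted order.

Kristiansand, Trondheim

Start at Trondheim.
Its neighbours: Kristiansand.
Nothing further is reachable.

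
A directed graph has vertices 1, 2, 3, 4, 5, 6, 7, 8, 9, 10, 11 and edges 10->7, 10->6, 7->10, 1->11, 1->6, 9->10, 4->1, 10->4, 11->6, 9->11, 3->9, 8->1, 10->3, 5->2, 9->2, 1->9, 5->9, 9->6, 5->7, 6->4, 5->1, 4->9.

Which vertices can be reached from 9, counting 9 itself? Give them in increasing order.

1, 2, 3, 4, 6, 7, 9, 10, 11

Start at 9.
Its neighbours: 2, 6, 10, 11.
Then their neighbours: 3, 4, 7.
Then next layer: 1.
Nothing further is reachable.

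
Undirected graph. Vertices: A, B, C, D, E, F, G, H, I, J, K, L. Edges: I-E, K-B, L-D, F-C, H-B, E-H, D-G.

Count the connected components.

From A: component {A}.
From B: component {B, E, H, I, K}.
From C: component {C, F}.
From D: component {D, G, L}.
From J: component {J}.
That's 5 components.

5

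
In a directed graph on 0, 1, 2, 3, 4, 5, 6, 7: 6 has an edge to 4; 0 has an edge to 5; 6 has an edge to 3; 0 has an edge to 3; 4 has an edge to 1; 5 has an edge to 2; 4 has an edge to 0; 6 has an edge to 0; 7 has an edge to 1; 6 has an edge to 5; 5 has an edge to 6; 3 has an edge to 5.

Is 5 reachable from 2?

2 has no outgoing edges, so nothing is reachable from it.

No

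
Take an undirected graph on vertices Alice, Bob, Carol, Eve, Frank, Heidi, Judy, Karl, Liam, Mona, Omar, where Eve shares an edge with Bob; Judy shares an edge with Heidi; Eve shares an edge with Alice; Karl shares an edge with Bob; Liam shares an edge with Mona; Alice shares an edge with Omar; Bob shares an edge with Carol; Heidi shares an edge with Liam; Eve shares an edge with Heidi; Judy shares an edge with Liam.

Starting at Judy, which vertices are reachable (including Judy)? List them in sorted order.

Alice, Bob, Carol, Eve, Heidi, Judy, Karl, Liam, Mona, Omar

Start at Judy.
Its neighbours: Heidi, Liam.
Then their neighbours: Eve, Mona.
Then next layer: Alice, Bob.
Then next layer: Carol, Karl, Omar.
Nothing further is reachable.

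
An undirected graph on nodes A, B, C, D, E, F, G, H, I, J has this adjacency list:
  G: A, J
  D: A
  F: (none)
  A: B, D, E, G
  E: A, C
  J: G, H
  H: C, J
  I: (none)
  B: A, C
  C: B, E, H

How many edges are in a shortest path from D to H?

Distance 0: D.
Distance 1: A.
Distance 2: B, E, G.
Distance 3: C, J.
Distance 4: H — contains H.

4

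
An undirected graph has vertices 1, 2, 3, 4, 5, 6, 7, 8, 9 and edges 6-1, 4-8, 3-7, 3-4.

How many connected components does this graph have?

From 1: component {1, 6}.
From 2: component {2}.
From 3: component {3, 4, 7, 8}.
From 5: component {5}.
From 9: component {9}.
That's 5 components.

5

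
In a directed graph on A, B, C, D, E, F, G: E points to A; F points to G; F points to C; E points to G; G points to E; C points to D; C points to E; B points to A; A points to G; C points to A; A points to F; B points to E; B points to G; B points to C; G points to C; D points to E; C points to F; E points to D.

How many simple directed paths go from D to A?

D→E→A
D→E→G→C→A

2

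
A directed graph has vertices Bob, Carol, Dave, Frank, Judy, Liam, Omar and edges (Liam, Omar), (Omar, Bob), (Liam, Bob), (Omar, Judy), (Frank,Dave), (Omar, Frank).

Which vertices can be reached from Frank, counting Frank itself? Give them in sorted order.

Start at Frank.
Its neighbours: Dave.
Nothing further is reachable.

Dave, Frank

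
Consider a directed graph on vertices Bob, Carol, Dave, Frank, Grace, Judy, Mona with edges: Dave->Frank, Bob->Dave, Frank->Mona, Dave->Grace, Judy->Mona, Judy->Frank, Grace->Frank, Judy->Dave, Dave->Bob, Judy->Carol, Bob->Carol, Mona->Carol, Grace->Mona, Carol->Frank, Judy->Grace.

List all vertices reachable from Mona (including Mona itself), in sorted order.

Carol, Frank, Mona

Start at Mona.
Its neighbours: Carol.
Then their neighbours: Frank.
Nothing further is reachable.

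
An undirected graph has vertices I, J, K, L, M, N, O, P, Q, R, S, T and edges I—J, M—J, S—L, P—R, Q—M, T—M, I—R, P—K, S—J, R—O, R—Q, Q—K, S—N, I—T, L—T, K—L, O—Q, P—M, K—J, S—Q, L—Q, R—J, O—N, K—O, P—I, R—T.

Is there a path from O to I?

Yes

Explore from O.
Distance 1: reach K, N, Q, R.
Distance 2: reach I, J, L, M, P, S, T.
Found I.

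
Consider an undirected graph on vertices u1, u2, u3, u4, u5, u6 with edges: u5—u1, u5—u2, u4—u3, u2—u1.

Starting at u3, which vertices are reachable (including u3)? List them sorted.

Start at u3.
Its neighbours: u4.
Nothing further is reachable.

u3, u4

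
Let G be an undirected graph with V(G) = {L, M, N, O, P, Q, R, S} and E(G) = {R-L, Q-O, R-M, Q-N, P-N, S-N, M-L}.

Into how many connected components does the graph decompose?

From L: component {L, M, R}.
From N: component {N, O, P, Q, S}.
That's 2 components.

2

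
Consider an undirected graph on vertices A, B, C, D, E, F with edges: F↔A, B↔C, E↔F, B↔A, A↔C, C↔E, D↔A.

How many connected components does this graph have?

From A: component {A, B, C, D, E, F}.
That's 1 component.

1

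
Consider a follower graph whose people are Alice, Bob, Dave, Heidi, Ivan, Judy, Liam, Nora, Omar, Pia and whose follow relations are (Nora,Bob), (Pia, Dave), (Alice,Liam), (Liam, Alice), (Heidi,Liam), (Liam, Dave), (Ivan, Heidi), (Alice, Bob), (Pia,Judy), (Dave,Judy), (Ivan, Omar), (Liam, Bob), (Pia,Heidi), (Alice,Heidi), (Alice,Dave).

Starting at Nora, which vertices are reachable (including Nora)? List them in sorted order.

Start at Nora.
Its neighbours: Bob.
Nothing further is reachable.

Bob, Nora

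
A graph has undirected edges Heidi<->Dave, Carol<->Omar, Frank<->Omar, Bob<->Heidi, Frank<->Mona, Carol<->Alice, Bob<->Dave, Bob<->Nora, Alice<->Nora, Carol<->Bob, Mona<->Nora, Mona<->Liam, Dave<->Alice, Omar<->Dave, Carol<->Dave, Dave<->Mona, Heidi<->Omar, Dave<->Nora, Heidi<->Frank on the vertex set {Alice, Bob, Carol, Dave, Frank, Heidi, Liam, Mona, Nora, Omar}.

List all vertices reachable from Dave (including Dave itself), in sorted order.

Start at Dave.
Its neighbours: Alice, Bob, Carol, Heidi, Mona, Nora, Omar.
Then their neighbours: Frank, Liam.
Every vertex is now reached.

Alice, Bob, Carol, Dave, Frank, Heidi, Liam, Mona, Nora, Omar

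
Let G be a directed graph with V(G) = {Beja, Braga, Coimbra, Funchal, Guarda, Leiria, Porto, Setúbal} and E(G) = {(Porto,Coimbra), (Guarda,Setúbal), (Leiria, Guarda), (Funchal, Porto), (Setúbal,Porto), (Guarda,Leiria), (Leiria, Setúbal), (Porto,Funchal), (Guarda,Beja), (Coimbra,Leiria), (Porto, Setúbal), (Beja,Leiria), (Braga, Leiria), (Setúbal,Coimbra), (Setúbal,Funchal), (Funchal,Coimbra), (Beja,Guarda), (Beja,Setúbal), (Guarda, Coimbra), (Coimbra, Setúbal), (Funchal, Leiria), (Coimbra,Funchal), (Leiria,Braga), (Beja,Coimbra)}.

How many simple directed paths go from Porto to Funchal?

8

Porto→Coimbra→Funchal
Porto→Coimbra→Leiria→Guarda→Beja→Setúbal→Funchal
Porto→Coimbra→Leiria→Guarda→Setúbal→Funchal
Porto→Coimbra→Leiria→Setúbal→Funchal
Porto→Coimbra→Setúbal→Funchal
Porto→Funchal
Porto→Setúbal→Coimbra→Funchal
Porto→Setúbal→Funchal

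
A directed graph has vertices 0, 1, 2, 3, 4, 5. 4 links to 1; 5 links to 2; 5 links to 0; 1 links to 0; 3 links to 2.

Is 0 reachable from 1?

Explore from 1.
Distance 1: reach 0.
Found 0.

Yes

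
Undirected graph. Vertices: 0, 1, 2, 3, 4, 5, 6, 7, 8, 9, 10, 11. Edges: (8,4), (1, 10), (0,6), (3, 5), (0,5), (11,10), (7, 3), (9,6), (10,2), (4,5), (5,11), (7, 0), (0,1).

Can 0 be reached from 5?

Yes

Explore from 5.
Distance 1: reach 0, 3, 4, 11.
Found 0.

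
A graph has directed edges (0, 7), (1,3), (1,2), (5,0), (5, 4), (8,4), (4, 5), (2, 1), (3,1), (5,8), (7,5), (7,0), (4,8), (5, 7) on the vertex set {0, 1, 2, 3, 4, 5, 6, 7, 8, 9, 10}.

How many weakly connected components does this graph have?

5

From 0: component {0, 4, 5, 7, 8}.
From 1: component {1, 2, 3}.
From 6: component {6}.
From 9: component {9}.
From 10: component {10}.
That's 5 components.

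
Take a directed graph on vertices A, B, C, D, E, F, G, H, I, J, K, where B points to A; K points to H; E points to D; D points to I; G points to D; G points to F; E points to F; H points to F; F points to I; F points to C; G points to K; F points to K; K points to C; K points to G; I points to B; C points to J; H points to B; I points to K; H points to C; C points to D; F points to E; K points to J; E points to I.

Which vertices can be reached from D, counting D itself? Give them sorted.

A, B, C, D, E, F, G, H, I, J, K

Start at D.
Its neighbours: I.
Then their neighbours: B, K.
Then next layer: A, C, G, H, J.
Then next layer: F.
Then next layer: E.
Every vertex is now reached.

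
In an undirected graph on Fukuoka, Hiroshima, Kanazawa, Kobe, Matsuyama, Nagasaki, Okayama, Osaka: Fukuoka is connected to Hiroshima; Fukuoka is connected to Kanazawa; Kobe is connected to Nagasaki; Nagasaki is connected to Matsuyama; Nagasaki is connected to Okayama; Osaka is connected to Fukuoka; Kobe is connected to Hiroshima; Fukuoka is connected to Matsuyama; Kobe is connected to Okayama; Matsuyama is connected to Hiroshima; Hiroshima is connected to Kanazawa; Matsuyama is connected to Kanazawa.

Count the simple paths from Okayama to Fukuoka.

20

Okayama–Kobe–Hiroshima–Fukuoka
Okayama–Kobe–Hiroshima–Kanazawa–Fukuoka
Okayama–Kobe–Hiroshima–Kanazawa–Matsuyama–Fukuoka
Okayama–Kobe–Hiroshima–Matsuyama–Fukuoka
Okayama–Kobe–Hiroshima–Matsuyama–Kanazawa–Fukuoka
Okayama–Kobe–Nagasaki–Matsuyama–Fukuoka
Okayama–Kobe–Nagasaki–Matsuyama–Hiroshima–Fukuoka
Okayama–Kobe–Nagasaki–Matsuyama–Hiroshima–Kanazawa–Fukuoka
... and 12 more.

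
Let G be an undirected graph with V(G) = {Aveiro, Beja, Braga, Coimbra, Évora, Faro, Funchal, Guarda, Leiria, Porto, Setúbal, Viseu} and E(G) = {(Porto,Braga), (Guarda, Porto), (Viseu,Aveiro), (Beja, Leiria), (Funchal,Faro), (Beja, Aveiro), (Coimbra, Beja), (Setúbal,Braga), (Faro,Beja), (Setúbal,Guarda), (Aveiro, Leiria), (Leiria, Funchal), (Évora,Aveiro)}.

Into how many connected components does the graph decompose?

From Aveiro: component {Aveiro, Beja, Coimbra, Évora, Faro, Funchal, Leiria, Viseu}.
From Braga: component {Braga, Guarda, Porto, Setúbal}.
That's 2 components.

2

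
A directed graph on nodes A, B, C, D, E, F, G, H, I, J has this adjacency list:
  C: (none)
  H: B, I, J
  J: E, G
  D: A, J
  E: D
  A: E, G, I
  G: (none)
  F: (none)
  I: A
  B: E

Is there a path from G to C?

G has no outgoing edges, so nothing is reachable from it.

No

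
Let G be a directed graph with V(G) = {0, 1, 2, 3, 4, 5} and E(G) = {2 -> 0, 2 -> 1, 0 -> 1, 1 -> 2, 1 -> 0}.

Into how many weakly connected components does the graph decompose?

From 0: component {0, 1, 2}.
From 3: component {3}.
From 4: component {4}.
From 5: component {5}.
That's 4 components.

4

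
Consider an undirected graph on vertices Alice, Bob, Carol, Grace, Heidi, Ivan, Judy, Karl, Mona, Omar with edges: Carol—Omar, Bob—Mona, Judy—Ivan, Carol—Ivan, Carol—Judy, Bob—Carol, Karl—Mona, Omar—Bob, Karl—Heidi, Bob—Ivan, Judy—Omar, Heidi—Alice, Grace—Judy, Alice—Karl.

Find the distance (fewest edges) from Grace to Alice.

Distance 0: Grace.
Distance 1: Judy.
Distance 2: Carol, Ivan, Omar.
Distance 3: Bob.
Distance 4: Mona.
Distance 5: Karl.
Distance 6: Alice, Heidi — contains Alice.

6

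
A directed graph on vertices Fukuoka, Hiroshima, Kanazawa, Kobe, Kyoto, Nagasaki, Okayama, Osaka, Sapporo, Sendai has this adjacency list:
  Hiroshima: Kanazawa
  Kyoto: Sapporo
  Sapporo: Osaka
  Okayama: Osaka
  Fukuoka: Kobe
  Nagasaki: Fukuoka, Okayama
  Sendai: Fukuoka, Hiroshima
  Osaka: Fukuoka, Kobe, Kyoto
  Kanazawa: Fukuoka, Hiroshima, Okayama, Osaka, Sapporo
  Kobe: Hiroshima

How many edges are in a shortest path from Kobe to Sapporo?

Distance 0: Kobe.
Distance 1: Hiroshima.
Distance 2: Kanazawa.
Distance 3: Fukuoka, Okayama, Osaka, Sapporo — contains Sapporo.

3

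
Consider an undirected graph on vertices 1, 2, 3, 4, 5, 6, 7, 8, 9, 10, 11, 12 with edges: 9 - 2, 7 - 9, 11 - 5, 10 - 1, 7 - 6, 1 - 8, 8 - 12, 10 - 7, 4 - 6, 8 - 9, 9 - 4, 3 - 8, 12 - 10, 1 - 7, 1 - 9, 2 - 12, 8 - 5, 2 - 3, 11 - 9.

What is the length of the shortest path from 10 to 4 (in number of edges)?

Distance 0: 10.
Distance 1: 1, 7, 12.
Distance 2: 2, 6, 8, 9.
Distance 3: 3, 4, 5, 11 — contains 4.

3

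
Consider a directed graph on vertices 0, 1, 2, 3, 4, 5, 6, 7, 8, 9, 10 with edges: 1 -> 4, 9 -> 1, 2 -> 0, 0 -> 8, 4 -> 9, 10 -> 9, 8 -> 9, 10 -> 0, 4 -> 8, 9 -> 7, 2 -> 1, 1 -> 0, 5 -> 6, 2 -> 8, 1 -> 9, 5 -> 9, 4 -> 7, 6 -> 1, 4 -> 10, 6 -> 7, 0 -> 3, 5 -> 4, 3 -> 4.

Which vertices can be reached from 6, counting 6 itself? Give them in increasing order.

0, 1, 3, 4, 6, 7, 8, 9, 10

Start at 6.
Its neighbours: 1, 7.
Then their neighbours: 0, 4, 9.
Then next layer: 3, 8, 10.
Nothing further is reachable.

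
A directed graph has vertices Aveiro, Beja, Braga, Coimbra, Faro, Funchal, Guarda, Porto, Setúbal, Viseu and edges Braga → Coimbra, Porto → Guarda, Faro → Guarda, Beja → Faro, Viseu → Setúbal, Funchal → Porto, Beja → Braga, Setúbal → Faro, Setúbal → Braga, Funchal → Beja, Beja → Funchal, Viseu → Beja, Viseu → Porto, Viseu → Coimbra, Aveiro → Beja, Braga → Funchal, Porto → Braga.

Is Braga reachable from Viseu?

Explore from Viseu.
Distance 1: reach Beja, Coimbra, Porto, Setúbal.
Distance 2: reach Braga, Faro, Funchal, Guarda.
Found Braga.

Yes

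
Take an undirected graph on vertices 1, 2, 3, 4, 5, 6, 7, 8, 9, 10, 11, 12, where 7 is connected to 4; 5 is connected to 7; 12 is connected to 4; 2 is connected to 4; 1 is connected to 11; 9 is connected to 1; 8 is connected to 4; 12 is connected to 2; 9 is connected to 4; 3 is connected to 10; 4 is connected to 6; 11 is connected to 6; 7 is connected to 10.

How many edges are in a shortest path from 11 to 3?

Distance 0: 11.
Distance 1: 1, 6.
Distance 2: 4, 9.
Distance 3: 2, 7, 8, 12.
Distance 4: 5, 10.
Distance 5: 3 — contains 3.

5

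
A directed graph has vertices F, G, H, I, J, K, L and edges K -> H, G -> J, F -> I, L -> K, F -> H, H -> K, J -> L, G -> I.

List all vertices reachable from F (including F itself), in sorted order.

F, H, I, K

Start at F.
Its neighbours: H, I.
Then their neighbours: K.
Nothing further is reachable.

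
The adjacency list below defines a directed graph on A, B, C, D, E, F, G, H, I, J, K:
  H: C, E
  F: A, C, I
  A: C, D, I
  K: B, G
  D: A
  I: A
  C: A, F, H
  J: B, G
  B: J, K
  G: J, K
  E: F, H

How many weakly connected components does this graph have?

From A: component {A, C, D, E, F, H, I}.
From B: component {B, G, J, K}.
That's 2 components.

2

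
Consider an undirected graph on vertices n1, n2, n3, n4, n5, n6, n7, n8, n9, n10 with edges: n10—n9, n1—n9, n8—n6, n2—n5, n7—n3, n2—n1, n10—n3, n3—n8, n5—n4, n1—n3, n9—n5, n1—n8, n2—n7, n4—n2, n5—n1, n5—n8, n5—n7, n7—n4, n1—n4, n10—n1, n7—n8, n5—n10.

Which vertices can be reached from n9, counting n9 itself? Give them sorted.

n1, n2, n3, n4, n5, n6, n7, n8, n9, n10

Start at n9.
Its neighbours: n1, n5, n10.
Then their neighbours: n2, n3, n4, n7, n8.
Then next layer: n6.
Every vertex is now reached.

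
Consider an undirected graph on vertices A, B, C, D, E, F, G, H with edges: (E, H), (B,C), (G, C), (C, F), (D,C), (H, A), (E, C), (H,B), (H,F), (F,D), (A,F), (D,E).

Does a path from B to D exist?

Yes

Explore from B.
Distance 1: reach C, H.
Distance 2: reach A, D, E, F, G.
Found D.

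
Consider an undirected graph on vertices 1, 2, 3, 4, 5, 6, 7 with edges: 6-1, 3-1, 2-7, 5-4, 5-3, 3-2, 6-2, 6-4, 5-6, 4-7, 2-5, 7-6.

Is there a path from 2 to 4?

Yes

Explore from 2.
Distance 1: reach 3, 5, 6, 7.
Distance 2: reach 1, 4.
Found 4.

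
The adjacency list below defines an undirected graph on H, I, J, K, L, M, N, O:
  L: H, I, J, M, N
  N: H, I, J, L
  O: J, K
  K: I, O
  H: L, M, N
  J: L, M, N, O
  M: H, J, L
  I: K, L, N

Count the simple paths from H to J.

19

H–L–I–K–O–J
H–L–I–N–J
H–L–J
H–L–M–J
H–L–N–I–K–O–J
H–L–N–J
H–M–J
H–M–L–I–K–O–J
... and 11 more.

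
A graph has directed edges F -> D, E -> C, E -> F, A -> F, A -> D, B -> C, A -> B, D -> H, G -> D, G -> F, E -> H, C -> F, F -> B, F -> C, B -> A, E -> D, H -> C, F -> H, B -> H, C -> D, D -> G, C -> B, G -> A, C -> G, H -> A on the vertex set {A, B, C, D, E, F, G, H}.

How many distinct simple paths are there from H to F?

12

H→A→B→C→D→G→F
H→A→B→C→F
H→A→B→C→G→F
H→A→D→G→F
H→A→F
H→C→B→A→D→G→F
H→C→B→A→F
H→C→D→G→A→F
H→C→D→G→F
H→C→F
H→C→G→A→F
H→C→G→F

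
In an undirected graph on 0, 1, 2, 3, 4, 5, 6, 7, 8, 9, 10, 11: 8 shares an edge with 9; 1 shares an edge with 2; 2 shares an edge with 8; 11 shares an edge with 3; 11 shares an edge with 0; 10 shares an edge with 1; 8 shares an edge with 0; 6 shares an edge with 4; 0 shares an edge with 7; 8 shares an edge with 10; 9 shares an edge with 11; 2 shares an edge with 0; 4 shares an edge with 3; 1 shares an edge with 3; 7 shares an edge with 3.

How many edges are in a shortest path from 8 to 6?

Distance 0: 8.
Distance 1: 0, 2, 9, 10.
Distance 2: 1, 7, 11.
Distance 3: 3.
Distance 4: 4.
Distance 5: 6 — contains 6.

5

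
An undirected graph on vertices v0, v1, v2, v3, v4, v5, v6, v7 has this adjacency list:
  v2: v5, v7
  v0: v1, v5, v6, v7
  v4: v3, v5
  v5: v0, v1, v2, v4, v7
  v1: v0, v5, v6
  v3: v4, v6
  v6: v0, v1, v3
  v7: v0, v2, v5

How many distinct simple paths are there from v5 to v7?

v5–v0–v7
v5–v1–v0–v7
v5–v1–v6–v0–v7
v5–v2–v7
v5–v4–v3–v6–v0–v7
v5–v4–v3–v6–v1–v0–v7
v5–v7

7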